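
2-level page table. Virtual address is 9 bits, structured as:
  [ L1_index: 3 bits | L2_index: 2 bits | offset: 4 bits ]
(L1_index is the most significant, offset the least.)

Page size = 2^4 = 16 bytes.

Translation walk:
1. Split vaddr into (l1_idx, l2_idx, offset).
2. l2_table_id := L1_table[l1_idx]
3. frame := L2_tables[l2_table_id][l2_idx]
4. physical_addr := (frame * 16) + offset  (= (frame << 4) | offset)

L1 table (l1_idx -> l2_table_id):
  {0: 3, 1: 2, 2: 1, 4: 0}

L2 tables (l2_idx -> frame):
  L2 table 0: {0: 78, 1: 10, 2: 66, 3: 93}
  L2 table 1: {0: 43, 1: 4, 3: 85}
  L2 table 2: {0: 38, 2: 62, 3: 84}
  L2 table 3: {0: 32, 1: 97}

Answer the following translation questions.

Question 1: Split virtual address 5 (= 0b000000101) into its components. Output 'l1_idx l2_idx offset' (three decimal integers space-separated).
vaddr = 5 = 0b000000101
  top 3 bits -> l1_idx = 0
  next 2 bits -> l2_idx = 0
  bottom 4 bits -> offset = 5

Answer: 0 0 5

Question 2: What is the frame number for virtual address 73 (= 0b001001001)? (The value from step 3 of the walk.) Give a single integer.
vaddr = 73: l1_idx=1, l2_idx=0
L1[1] = 2; L2[2][0] = 38

Answer: 38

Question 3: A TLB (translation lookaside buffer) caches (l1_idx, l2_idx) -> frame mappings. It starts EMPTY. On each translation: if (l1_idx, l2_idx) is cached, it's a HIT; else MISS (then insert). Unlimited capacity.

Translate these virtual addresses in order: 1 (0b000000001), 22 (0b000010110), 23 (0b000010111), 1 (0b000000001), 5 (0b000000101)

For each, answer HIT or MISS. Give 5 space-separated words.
Answer: MISS MISS HIT HIT HIT

Derivation:
vaddr=1: (0,0) not in TLB -> MISS, insert
vaddr=22: (0,1) not in TLB -> MISS, insert
vaddr=23: (0,1) in TLB -> HIT
vaddr=1: (0,0) in TLB -> HIT
vaddr=5: (0,0) in TLB -> HIT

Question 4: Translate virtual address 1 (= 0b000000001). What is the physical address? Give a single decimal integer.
vaddr = 1 = 0b000000001
Split: l1_idx=0, l2_idx=0, offset=1
L1[0] = 3
L2[3][0] = 32
paddr = 32 * 16 + 1 = 513

Answer: 513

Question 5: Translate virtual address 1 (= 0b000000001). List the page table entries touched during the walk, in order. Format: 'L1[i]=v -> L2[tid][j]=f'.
vaddr = 1 = 0b000000001
Split: l1_idx=0, l2_idx=0, offset=1

Answer: L1[0]=3 -> L2[3][0]=32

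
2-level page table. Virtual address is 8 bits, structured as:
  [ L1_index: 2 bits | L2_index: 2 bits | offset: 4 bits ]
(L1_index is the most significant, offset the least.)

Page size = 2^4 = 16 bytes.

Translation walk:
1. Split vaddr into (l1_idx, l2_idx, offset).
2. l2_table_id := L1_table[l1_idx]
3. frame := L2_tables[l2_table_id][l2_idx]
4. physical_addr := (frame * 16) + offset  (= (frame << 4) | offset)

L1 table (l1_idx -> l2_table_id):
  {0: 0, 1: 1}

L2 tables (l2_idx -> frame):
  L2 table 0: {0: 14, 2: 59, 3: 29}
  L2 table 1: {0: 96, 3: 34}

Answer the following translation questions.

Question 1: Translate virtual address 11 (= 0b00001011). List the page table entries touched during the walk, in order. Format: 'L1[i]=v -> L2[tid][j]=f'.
vaddr = 11 = 0b00001011
Split: l1_idx=0, l2_idx=0, offset=11

Answer: L1[0]=0 -> L2[0][0]=14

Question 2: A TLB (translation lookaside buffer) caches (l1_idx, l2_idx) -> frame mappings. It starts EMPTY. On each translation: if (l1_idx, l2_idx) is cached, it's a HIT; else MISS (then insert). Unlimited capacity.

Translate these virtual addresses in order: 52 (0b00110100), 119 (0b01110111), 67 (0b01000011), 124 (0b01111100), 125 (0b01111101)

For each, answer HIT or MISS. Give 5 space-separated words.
Answer: MISS MISS MISS HIT HIT

Derivation:
vaddr=52: (0,3) not in TLB -> MISS, insert
vaddr=119: (1,3) not in TLB -> MISS, insert
vaddr=67: (1,0) not in TLB -> MISS, insert
vaddr=124: (1,3) in TLB -> HIT
vaddr=125: (1,3) in TLB -> HIT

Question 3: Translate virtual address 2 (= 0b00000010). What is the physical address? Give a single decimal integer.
Answer: 226

Derivation:
vaddr = 2 = 0b00000010
Split: l1_idx=0, l2_idx=0, offset=2
L1[0] = 0
L2[0][0] = 14
paddr = 14 * 16 + 2 = 226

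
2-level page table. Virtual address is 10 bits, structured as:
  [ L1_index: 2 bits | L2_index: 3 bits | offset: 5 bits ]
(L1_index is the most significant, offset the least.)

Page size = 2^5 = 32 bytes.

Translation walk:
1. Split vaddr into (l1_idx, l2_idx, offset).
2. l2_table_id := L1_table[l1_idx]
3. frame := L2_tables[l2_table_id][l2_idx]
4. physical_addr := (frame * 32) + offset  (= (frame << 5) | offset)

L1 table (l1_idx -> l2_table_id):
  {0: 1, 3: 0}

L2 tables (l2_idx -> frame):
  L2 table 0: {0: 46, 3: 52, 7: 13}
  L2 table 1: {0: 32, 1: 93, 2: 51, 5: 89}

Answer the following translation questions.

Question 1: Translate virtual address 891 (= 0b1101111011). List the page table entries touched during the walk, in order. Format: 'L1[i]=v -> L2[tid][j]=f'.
vaddr = 891 = 0b1101111011
Split: l1_idx=3, l2_idx=3, offset=27

Answer: L1[3]=0 -> L2[0][3]=52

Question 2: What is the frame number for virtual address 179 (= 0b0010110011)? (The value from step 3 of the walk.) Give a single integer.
vaddr = 179: l1_idx=0, l2_idx=5
L1[0] = 1; L2[1][5] = 89

Answer: 89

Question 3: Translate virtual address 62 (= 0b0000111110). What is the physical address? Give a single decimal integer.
vaddr = 62 = 0b0000111110
Split: l1_idx=0, l2_idx=1, offset=30
L1[0] = 1
L2[1][1] = 93
paddr = 93 * 32 + 30 = 3006

Answer: 3006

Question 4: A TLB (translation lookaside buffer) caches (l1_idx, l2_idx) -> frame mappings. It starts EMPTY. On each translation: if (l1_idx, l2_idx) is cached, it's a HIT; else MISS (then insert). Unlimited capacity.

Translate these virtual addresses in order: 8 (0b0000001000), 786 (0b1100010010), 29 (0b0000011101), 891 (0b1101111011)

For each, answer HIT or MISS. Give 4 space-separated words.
vaddr=8: (0,0) not in TLB -> MISS, insert
vaddr=786: (3,0) not in TLB -> MISS, insert
vaddr=29: (0,0) in TLB -> HIT
vaddr=891: (3,3) not in TLB -> MISS, insert

Answer: MISS MISS HIT MISS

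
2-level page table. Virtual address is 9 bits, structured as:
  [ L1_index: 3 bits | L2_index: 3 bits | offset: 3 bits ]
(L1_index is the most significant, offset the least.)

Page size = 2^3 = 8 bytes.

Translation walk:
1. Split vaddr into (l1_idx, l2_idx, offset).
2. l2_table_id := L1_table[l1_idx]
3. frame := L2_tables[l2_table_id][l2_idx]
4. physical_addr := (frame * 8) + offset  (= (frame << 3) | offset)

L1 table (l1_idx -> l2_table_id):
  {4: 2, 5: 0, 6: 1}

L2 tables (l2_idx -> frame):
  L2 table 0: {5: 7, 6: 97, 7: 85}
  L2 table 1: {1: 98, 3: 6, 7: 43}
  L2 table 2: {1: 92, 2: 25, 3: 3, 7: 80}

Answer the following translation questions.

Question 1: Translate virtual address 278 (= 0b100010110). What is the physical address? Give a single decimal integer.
vaddr = 278 = 0b100010110
Split: l1_idx=4, l2_idx=2, offset=6
L1[4] = 2
L2[2][2] = 25
paddr = 25 * 8 + 6 = 206

Answer: 206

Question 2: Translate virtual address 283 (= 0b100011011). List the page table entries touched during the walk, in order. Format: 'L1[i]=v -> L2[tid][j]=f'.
Answer: L1[4]=2 -> L2[2][3]=3

Derivation:
vaddr = 283 = 0b100011011
Split: l1_idx=4, l2_idx=3, offset=3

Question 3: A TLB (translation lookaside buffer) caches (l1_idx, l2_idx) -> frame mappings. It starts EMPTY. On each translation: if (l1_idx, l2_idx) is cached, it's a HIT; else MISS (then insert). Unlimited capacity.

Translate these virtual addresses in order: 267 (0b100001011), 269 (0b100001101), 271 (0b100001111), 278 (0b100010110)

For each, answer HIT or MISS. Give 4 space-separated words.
vaddr=267: (4,1) not in TLB -> MISS, insert
vaddr=269: (4,1) in TLB -> HIT
vaddr=271: (4,1) in TLB -> HIT
vaddr=278: (4,2) not in TLB -> MISS, insert

Answer: MISS HIT HIT MISS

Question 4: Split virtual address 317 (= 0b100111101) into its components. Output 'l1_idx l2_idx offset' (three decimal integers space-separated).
vaddr = 317 = 0b100111101
  top 3 bits -> l1_idx = 4
  next 3 bits -> l2_idx = 7
  bottom 3 bits -> offset = 5

Answer: 4 7 5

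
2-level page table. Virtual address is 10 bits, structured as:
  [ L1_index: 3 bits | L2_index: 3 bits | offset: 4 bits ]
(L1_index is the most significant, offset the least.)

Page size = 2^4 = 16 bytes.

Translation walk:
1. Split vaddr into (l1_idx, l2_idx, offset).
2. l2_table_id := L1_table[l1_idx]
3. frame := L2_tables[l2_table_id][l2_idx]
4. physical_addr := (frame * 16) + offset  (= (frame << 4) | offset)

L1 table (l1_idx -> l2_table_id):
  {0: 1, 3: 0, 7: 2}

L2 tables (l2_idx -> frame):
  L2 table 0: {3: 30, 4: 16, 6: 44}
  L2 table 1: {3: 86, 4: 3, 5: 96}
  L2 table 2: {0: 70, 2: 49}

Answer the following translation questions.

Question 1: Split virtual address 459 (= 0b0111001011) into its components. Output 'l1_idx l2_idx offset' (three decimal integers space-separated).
vaddr = 459 = 0b0111001011
  top 3 bits -> l1_idx = 3
  next 3 bits -> l2_idx = 4
  bottom 4 bits -> offset = 11

Answer: 3 4 11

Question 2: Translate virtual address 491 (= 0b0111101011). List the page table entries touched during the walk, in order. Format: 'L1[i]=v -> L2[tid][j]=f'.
Answer: L1[3]=0 -> L2[0][6]=44

Derivation:
vaddr = 491 = 0b0111101011
Split: l1_idx=3, l2_idx=6, offset=11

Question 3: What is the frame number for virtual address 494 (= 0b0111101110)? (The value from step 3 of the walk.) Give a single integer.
vaddr = 494: l1_idx=3, l2_idx=6
L1[3] = 0; L2[0][6] = 44

Answer: 44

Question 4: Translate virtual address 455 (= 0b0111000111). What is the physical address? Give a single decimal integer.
vaddr = 455 = 0b0111000111
Split: l1_idx=3, l2_idx=4, offset=7
L1[3] = 0
L2[0][4] = 16
paddr = 16 * 16 + 7 = 263

Answer: 263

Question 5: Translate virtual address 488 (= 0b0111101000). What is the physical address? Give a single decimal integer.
vaddr = 488 = 0b0111101000
Split: l1_idx=3, l2_idx=6, offset=8
L1[3] = 0
L2[0][6] = 44
paddr = 44 * 16 + 8 = 712

Answer: 712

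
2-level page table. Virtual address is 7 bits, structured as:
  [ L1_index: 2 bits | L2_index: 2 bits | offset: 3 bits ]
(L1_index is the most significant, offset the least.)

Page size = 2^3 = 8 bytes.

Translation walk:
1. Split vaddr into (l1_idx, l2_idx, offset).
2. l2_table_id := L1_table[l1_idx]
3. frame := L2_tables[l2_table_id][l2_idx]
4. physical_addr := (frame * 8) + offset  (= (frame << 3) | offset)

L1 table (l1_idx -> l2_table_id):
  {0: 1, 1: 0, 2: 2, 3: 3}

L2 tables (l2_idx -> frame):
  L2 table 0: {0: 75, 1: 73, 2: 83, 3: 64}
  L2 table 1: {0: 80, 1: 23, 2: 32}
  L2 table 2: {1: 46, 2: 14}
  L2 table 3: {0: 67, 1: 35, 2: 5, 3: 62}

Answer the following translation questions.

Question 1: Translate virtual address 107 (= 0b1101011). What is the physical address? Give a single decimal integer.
Answer: 283

Derivation:
vaddr = 107 = 0b1101011
Split: l1_idx=3, l2_idx=1, offset=3
L1[3] = 3
L2[3][1] = 35
paddr = 35 * 8 + 3 = 283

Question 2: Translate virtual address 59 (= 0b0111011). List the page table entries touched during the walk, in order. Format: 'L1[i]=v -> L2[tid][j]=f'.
Answer: L1[1]=0 -> L2[0][3]=64

Derivation:
vaddr = 59 = 0b0111011
Split: l1_idx=1, l2_idx=3, offset=3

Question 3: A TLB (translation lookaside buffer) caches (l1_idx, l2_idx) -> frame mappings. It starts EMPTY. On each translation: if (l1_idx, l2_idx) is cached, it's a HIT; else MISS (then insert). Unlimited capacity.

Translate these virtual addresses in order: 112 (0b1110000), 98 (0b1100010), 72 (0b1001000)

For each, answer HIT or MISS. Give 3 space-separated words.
vaddr=112: (3,2) not in TLB -> MISS, insert
vaddr=98: (3,0) not in TLB -> MISS, insert
vaddr=72: (2,1) not in TLB -> MISS, insert

Answer: MISS MISS MISS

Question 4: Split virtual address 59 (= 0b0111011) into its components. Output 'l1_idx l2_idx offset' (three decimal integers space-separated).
vaddr = 59 = 0b0111011
  top 2 bits -> l1_idx = 1
  next 2 bits -> l2_idx = 3
  bottom 3 bits -> offset = 3

Answer: 1 3 3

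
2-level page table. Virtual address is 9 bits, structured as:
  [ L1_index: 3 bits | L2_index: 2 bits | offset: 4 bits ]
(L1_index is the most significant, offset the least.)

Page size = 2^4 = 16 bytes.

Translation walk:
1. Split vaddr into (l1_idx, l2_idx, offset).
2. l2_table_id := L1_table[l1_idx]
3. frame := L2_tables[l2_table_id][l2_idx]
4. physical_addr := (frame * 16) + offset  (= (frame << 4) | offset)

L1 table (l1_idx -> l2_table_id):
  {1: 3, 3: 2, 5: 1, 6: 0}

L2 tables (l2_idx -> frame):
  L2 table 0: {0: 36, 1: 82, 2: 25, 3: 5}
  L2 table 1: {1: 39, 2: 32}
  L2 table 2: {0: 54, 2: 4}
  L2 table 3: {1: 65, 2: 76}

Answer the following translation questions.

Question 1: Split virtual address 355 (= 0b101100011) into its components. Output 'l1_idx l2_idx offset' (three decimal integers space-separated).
Answer: 5 2 3

Derivation:
vaddr = 355 = 0b101100011
  top 3 bits -> l1_idx = 5
  next 2 bits -> l2_idx = 2
  bottom 4 bits -> offset = 3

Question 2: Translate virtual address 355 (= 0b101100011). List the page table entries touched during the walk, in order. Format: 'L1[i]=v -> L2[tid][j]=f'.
Answer: L1[5]=1 -> L2[1][2]=32

Derivation:
vaddr = 355 = 0b101100011
Split: l1_idx=5, l2_idx=2, offset=3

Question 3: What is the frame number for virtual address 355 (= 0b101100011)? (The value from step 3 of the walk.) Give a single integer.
Answer: 32

Derivation:
vaddr = 355: l1_idx=5, l2_idx=2
L1[5] = 1; L2[1][2] = 32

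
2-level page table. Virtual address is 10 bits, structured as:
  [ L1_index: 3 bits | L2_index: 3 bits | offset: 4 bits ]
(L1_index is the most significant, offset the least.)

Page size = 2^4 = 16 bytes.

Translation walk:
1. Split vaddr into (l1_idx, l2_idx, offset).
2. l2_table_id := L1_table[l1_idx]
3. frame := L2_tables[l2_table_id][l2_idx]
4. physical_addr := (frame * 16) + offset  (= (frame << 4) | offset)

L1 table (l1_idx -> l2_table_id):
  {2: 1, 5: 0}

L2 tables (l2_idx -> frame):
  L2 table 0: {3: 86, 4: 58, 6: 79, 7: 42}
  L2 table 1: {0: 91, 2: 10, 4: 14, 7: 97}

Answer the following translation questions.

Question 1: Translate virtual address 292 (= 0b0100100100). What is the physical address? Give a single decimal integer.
Answer: 164

Derivation:
vaddr = 292 = 0b0100100100
Split: l1_idx=2, l2_idx=2, offset=4
L1[2] = 1
L2[1][2] = 10
paddr = 10 * 16 + 4 = 164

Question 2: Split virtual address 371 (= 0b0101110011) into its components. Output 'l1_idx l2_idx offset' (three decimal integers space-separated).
Answer: 2 7 3

Derivation:
vaddr = 371 = 0b0101110011
  top 3 bits -> l1_idx = 2
  next 3 bits -> l2_idx = 7
  bottom 4 bits -> offset = 3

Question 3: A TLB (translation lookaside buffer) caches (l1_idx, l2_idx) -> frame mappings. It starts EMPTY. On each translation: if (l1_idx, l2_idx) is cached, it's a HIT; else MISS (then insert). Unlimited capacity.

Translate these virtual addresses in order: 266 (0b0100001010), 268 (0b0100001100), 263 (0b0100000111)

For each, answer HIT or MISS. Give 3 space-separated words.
Answer: MISS HIT HIT

Derivation:
vaddr=266: (2,0) not in TLB -> MISS, insert
vaddr=268: (2,0) in TLB -> HIT
vaddr=263: (2,0) in TLB -> HIT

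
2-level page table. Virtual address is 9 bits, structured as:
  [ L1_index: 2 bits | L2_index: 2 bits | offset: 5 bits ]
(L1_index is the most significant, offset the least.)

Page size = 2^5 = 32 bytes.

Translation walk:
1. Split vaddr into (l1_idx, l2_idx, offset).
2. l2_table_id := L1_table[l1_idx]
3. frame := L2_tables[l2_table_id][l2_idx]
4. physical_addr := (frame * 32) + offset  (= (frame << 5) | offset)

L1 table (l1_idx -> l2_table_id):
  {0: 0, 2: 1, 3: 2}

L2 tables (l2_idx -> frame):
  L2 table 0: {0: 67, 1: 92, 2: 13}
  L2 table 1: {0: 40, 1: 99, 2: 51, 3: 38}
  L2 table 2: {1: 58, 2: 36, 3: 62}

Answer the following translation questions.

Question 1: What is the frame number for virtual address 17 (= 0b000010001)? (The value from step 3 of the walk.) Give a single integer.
vaddr = 17: l1_idx=0, l2_idx=0
L1[0] = 0; L2[0][0] = 67

Answer: 67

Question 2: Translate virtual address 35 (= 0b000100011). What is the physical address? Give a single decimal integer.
Answer: 2947

Derivation:
vaddr = 35 = 0b000100011
Split: l1_idx=0, l2_idx=1, offset=3
L1[0] = 0
L2[0][1] = 92
paddr = 92 * 32 + 3 = 2947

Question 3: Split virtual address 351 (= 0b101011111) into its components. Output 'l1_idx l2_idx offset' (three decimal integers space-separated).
vaddr = 351 = 0b101011111
  top 2 bits -> l1_idx = 2
  next 2 bits -> l2_idx = 2
  bottom 5 bits -> offset = 31

Answer: 2 2 31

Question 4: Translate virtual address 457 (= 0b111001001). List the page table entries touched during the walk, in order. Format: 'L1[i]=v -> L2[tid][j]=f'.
vaddr = 457 = 0b111001001
Split: l1_idx=3, l2_idx=2, offset=9

Answer: L1[3]=2 -> L2[2][2]=36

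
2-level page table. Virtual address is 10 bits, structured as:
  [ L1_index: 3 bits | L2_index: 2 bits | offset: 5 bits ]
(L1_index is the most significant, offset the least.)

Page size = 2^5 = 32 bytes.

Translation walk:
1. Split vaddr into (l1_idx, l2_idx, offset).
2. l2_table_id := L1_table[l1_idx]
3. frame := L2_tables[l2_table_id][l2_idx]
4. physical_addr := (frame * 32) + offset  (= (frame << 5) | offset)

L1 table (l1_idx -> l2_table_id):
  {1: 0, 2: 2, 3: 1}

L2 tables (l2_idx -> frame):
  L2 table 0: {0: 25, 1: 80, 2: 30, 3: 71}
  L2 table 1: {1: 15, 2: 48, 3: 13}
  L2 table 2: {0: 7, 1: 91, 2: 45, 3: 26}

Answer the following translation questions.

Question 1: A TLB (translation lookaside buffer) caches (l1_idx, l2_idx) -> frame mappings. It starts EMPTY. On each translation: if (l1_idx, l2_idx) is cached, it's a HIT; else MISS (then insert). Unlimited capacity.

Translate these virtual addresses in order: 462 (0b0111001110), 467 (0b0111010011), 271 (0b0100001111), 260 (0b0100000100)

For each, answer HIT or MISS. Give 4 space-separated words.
Answer: MISS HIT MISS HIT

Derivation:
vaddr=462: (3,2) not in TLB -> MISS, insert
vaddr=467: (3,2) in TLB -> HIT
vaddr=271: (2,0) not in TLB -> MISS, insert
vaddr=260: (2,0) in TLB -> HIT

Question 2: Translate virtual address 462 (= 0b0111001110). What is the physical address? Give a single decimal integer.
Answer: 1550

Derivation:
vaddr = 462 = 0b0111001110
Split: l1_idx=3, l2_idx=2, offset=14
L1[3] = 1
L2[1][2] = 48
paddr = 48 * 32 + 14 = 1550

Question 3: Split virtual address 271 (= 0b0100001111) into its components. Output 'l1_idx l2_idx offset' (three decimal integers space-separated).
vaddr = 271 = 0b0100001111
  top 3 bits -> l1_idx = 2
  next 2 bits -> l2_idx = 0
  bottom 5 bits -> offset = 15

Answer: 2 0 15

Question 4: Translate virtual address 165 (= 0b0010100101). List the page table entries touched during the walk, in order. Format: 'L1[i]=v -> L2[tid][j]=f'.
vaddr = 165 = 0b0010100101
Split: l1_idx=1, l2_idx=1, offset=5

Answer: L1[1]=0 -> L2[0][1]=80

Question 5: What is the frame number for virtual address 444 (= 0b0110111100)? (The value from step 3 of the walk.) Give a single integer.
vaddr = 444: l1_idx=3, l2_idx=1
L1[3] = 1; L2[1][1] = 15

Answer: 15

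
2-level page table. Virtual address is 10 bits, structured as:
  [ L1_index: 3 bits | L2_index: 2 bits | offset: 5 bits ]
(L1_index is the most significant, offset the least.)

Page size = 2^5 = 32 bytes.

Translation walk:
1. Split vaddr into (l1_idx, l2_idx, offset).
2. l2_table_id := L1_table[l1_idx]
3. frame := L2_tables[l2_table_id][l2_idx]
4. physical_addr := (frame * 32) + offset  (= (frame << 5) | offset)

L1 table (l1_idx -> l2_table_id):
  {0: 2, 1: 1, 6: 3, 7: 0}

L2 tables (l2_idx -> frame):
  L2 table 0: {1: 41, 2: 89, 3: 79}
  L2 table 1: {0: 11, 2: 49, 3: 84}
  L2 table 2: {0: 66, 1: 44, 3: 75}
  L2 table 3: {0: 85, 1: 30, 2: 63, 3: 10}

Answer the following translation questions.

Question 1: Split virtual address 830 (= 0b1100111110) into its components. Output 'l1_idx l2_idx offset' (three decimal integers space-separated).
vaddr = 830 = 0b1100111110
  top 3 bits -> l1_idx = 6
  next 2 bits -> l2_idx = 1
  bottom 5 bits -> offset = 30

Answer: 6 1 30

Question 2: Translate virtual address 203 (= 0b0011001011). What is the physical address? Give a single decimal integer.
Answer: 1579

Derivation:
vaddr = 203 = 0b0011001011
Split: l1_idx=1, l2_idx=2, offset=11
L1[1] = 1
L2[1][2] = 49
paddr = 49 * 32 + 11 = 1579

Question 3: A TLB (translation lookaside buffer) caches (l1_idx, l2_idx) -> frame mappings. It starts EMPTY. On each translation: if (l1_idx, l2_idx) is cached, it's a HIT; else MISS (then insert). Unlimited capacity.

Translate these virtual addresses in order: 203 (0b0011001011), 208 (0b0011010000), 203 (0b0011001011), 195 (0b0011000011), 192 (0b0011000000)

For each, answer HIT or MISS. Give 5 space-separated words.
vaddr=203: (1,2) not in TLB -> MISS, insert
vaddr=208: (1,2) in TLB -> HIT
vaddr=203: (1,2) in TLB -> HIT
vaddr=195: (1,2) in TLB -> HIT
vaddr=192: (1,2) in TLB -> HIT

Answer: MISS HIT HIT HIT HIT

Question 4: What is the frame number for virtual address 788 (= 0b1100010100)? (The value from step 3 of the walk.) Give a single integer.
Answer: 85

Derivation:
vaddr = 788: l1_idx=6, l2_idx=0
L1[6] = 3; L2[3][0] = 85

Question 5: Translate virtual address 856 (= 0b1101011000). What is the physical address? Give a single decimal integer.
vaddr = 856 = 0b1101011000
Split: l1_idx=6, l2_idx=2, offset=24
L1[6] = 3
L2[3][2] = 63
paddr = 63 * 32 + 24 = 2040

Answer: 2040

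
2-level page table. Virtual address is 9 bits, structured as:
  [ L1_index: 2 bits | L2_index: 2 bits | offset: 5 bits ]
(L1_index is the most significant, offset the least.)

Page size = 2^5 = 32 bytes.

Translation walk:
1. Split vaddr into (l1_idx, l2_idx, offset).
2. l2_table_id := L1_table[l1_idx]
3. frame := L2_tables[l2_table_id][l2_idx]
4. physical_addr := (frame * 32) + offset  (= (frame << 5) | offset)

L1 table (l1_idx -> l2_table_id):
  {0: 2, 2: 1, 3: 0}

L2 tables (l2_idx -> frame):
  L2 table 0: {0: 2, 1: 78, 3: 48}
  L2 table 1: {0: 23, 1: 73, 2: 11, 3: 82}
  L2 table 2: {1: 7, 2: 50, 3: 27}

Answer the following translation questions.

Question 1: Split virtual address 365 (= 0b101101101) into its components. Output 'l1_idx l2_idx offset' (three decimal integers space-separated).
Answer: 2 3 13

Derivation:
vaddr = 365 = 0b101101101
  top 2 bits -> l1_idx = 2
  next 2 bits -> l2_idx = 3
  bottom 5 bits -> offset = 13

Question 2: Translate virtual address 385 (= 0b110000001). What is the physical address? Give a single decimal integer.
vaddr = 385 = 0b110000001
Split: l1_idx=3, l2_idx=0, offset=1
L1[3] = 0
L2[0][0] = 2
paddr = 2 * 32 + 1 = 65

Answer: 65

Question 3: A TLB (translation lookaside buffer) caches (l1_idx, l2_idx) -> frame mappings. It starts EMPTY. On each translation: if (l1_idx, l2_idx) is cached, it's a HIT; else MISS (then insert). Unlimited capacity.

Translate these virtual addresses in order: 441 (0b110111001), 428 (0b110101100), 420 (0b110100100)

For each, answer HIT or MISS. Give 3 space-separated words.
vaddr=441: (3,1) not in TLB -> MISS, insert
vaddr=428: (3,1) in TLB -> HIT
vaddr=420: (3,1) in TLB -> HIT

Answer: MISS HIT HIT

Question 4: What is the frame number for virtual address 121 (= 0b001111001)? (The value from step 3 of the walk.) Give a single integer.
vaddr = 121: l1_idx=0, l2_idx=3
L1[0] = 2; L2[2][3] = 27

Answer: 27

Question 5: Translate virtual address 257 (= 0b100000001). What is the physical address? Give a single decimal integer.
Answer: 737

Derivation:
vaddr = 257 = 0b100000001
Split: l1_idx=2, l2_idx=0, offset=1
L1[2] = 1
L2[1][0] = 23
paddr = 23 * 32 + 1 = 737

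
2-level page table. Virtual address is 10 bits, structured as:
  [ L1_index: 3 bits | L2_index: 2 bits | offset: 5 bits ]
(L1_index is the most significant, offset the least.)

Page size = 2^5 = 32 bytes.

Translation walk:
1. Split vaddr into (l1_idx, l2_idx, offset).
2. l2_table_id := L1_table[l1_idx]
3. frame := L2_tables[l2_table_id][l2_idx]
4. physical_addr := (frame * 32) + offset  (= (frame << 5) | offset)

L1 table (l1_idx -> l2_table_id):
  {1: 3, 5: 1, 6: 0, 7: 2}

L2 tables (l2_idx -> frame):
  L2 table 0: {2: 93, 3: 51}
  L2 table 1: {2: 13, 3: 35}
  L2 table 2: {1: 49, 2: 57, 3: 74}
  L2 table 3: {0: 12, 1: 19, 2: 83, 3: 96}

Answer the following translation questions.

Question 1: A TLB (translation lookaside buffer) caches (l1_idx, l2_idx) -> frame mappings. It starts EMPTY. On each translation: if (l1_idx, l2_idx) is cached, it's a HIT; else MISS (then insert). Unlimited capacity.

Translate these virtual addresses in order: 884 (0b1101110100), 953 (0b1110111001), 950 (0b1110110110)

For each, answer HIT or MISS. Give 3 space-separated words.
Answer: MISS MISS HIT

Derivation:
vaddr=884: (6,3) not in TLB -> MISS, insert
vaddr=953: (7,1) not in TLB -> MISS, insert
vaddr=950: (7,1) in TLB -> HIT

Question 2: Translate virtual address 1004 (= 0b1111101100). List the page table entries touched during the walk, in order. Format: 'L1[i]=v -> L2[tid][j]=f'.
Answer: L1[7]=2 -> L2[2][3]=74

Derivation:
vaddr = 1004 = 0b1111101100
Split: l1_idx=7, l2_idx=3, offset=12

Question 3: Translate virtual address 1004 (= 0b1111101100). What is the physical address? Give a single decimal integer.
Answer: 2380

Derivation:
vaddr = 1004 = 0b1111101100
Split: l1_idx=7, l2_idx=3, offset=12
L1[7] = 2
L2[2][3] = 74
paddr = 74 * 32 + 12 = 2380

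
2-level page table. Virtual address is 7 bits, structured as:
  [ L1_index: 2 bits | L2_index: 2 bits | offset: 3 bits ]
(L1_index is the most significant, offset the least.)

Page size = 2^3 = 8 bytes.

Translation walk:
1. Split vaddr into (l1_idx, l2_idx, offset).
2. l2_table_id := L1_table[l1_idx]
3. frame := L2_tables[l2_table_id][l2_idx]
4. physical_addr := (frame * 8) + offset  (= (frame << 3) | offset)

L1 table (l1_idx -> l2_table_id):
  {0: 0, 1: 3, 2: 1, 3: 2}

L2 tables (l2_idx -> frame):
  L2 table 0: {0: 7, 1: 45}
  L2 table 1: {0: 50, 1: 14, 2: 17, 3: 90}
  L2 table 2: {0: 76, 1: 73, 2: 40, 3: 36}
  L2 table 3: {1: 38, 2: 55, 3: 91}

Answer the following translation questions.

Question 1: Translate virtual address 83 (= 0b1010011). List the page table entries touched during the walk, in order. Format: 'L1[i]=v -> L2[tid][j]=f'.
Answer: L1[2]=1 -> L2[1][2]=17

Derivation:
vaddr = 83 = 0b1010011
Split: l1_idx=2, l2_idx=2, offset=3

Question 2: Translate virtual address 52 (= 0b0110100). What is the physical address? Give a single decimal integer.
vaddr = 52 = 0b0110100
Split: l1_idx=1, l2_idx=2, offset=4
L1[1] = 3
L2[3][2] = 55
paddr = 55 * 8 + 4 = 444

Answer: 444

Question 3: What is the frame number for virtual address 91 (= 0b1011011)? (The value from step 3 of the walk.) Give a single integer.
vaddr = 91: l1_idx=2, l2_idx=3
L1[2] = 1; L2[1][3] = 90

Answer: 90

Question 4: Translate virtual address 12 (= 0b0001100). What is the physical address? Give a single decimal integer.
Answer: 364

Derivation:
vaddr = 12 = 0b0001100
Split: l1_idx=0, l2_idx=1, offset=4
L1[0] = 0
L2[0][1] = 45
paddr = 45 * 8 + 4 = 364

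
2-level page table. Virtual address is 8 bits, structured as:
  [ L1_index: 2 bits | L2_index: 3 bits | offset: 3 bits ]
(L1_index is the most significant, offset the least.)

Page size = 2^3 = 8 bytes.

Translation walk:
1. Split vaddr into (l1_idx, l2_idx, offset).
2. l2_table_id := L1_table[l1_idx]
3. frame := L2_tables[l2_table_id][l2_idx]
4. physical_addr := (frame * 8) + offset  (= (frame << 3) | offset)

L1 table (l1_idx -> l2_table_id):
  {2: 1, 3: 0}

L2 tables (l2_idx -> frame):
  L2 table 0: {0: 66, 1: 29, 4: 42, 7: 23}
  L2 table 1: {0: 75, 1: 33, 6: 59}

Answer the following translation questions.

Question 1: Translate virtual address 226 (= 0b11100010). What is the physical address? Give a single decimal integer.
vaddr = 226 = 0b11100010
Split: l1_idx=3, l2_idx=4, offset=2
L1[3] = 0
L2[0][4] = 42
paddr = 42 * 8 + 2 = 338

Answer: 338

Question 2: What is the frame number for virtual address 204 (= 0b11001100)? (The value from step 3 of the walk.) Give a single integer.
Answer: 29

Derivation:
vaddr = 204: l1_idx=3, l2_idx=1
L1[3] = 0; L2[0][1] = 29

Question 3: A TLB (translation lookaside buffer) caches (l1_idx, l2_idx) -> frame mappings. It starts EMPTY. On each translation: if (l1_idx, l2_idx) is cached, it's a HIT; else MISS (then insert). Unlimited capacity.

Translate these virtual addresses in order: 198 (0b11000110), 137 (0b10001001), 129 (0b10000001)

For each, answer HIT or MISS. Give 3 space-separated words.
Answer: MISS MISS MISS

Derivation:
vaddr=198: (3,0) not in TLB -> MISS, insert
vaddr=137: (2,1) not in TLB -> MISS, insert
vaddr=129: (2,0) not in TLB -> MISS, insert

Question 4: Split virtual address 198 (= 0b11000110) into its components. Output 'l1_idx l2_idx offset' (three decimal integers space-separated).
Answer: 3 0 6

Derivation:
vaddr = 198 = 0b11000110
  top 2 bits -> l1_idx = 3
  next 3 bits -> l2_idx = 0
  bottom 3 bits -> offset = 6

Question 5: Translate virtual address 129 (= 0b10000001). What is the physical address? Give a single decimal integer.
Answer: 601

Derivation:
vaddr = 129 = 0b10000001
Split: l1_idx=2, l2_idx=0, offset=1
L1[2] = 1
L2[1][0] = 75
paddr = 75 * 8 + 1 = 601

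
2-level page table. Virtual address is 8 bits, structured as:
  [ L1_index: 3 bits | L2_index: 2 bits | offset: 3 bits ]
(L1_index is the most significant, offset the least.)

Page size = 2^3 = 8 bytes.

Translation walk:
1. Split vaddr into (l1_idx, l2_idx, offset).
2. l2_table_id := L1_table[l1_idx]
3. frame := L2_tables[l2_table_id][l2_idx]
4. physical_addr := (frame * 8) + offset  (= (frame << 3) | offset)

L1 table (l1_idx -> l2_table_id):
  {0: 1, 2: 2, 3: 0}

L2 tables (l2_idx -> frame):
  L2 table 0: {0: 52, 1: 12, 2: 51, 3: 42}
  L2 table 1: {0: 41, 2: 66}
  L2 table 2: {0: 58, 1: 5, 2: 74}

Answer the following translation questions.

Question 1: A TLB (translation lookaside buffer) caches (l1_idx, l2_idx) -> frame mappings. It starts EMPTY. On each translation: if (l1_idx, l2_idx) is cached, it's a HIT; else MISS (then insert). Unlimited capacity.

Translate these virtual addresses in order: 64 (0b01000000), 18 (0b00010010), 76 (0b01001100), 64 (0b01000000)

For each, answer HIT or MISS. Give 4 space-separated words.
vaddr=64: (2,0) not in TLB -> MISS, insert
vaddr=18: (0,2) not in TLB -> MISS, insert
vaddr=76: (2,1) not in TLB -> MISS, insert
vaddr=64: (2,0) in TLB -> HIT

Answer: MISS MISS MISS HIT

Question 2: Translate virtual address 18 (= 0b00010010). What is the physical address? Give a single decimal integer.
Answer: 530

Derivation:
vaddr = 18 = 0b00010010
Split: l1_idx=0, l2_idx=2, offset=2
L1[0] = 1
L2[1][2] = 66
paddr = 66 * 8 + 2 = 530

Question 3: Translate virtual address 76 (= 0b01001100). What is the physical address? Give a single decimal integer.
vaddr = 76 = 0b01001100
Split: l1_idx=2, l2_idx=1, offset=4
L1[2] = 2
L2[2][1] = 5
paddr = 5 * 8 + 4 = 44

Answer: 44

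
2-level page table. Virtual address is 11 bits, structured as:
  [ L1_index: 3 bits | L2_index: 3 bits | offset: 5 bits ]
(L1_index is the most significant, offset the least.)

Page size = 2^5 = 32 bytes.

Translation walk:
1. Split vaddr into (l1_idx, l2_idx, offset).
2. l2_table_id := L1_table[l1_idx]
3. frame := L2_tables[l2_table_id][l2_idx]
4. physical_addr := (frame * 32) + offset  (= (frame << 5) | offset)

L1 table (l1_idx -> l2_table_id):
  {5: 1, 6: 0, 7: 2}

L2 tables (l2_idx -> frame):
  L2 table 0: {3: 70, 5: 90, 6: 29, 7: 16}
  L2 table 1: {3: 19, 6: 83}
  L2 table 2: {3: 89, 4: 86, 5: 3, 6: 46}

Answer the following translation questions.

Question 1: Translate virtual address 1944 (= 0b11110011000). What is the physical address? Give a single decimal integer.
vaddr = 1944 = 0b11110011000
Split: l1_idx=7, l2_idx=4, offset=24
L1[7] = 2
L2[2][4] = 86
paddr = 86 * 32 + 24 = 2776

Answer: 2776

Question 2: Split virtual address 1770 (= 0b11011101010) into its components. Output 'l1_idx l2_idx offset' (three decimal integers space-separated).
vaddr = 1770 = 0b11011101010
  top 3 bits -> l1_idx = 6
  next 3 bits -> l2_idx = 7
  bottom 5 bits -> offset = 10

Answer: 6 7 10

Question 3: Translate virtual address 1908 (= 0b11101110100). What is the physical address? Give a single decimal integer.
Answer: 2868

Derivation:
vaddr = 1908 = 0b11101110100
Split: l1_idx=7, l2_idx=3, offset=20
L1[7] = 2
L2[2][3] = 89
paddr = 89 * 32 + 20 = 2868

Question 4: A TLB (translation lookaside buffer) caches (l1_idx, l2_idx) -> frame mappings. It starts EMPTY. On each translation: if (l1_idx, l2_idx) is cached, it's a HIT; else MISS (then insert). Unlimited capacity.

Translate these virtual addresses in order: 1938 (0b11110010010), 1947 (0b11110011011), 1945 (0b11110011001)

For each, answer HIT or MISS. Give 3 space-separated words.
vaddr=1938: (7,4) not in TLB -> MISS, insert
vaddr=1947: (7,4) in TLB -> HIT
vaddr=1945: (7,4) in TLB -> HIT

Answer: MISS HIT HIT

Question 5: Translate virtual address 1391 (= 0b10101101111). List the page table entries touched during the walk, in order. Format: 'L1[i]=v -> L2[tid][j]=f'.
vaddr = 1391 = 0b10101101111
Split: l1_idx=5, l2_idx=3, offset=15

Answer: L1[5]=1 -> L2[1][3]=19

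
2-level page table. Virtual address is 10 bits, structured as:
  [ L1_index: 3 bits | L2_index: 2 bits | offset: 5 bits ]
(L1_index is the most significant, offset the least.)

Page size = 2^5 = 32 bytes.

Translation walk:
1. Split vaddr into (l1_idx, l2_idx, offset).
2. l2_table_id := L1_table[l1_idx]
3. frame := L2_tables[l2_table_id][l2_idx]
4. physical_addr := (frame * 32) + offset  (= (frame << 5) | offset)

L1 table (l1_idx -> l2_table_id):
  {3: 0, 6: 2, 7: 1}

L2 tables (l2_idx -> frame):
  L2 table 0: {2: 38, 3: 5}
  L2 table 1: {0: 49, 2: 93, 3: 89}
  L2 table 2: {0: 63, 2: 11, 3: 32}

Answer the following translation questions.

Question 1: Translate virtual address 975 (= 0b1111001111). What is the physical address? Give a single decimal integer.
vaddr = 975 = 0b1111001111
Split: l1_idx=7, l2_idx=2, offset=15
L1[7] = 1
L2[1][2] = 93
paddr = 93 * 32 + 15 = 2991

Answer: 2991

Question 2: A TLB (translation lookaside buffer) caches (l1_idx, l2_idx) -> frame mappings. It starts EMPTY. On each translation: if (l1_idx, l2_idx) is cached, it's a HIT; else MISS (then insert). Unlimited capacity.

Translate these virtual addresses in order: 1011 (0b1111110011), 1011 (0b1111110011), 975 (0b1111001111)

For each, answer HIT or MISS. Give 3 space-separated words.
vaddr=1011: (7,3) not in TLB -> MISS, insert
vaddr=1011: (7,3) in TLB -> HIT
vaddr=975: (7,2) not in TLB -> MISS, insert

Answer: MISS HIT MISS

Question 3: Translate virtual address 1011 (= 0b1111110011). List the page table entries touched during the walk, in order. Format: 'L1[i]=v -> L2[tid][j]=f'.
Answer: L1[7]=1 -> L2[1][3]=89

Derivation:
vaddr = 1011 = 0b1111110011
Split: l1_idx=7, l2_idx=3, offset=19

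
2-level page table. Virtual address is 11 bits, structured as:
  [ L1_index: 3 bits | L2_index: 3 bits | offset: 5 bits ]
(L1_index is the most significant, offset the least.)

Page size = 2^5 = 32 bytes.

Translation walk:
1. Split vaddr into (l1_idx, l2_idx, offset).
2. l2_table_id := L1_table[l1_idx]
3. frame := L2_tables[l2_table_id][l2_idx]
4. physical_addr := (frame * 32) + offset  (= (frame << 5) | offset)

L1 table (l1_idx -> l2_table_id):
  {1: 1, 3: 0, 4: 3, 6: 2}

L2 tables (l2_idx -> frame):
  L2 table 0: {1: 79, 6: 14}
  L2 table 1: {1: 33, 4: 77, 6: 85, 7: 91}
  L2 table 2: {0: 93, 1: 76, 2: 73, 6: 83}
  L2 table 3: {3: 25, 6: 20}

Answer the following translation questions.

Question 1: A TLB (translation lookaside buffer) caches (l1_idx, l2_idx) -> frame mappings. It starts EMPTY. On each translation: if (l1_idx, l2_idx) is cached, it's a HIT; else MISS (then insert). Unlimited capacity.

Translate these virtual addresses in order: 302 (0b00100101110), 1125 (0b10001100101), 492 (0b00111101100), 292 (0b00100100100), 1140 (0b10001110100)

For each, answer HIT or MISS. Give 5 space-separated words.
vaddr=302: (1,1) not in TLB -> MISS, insert
vaddr=1125: (4,3) not in TLB -> MISS, insert
vaddr=492: (1,7) not in TLB -> MISS, insert
vaddr=292: (1,1) in TLB -> HIT
vaddr=1140: (4,3) in TLB -> HIT

Answer: MISS MISS MISS HIT HIT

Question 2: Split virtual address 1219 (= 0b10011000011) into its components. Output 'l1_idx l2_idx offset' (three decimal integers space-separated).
vaddr = 1219 = 0b10011000011
  top 3 bits -> l1_idx = 4
  next 3 bits -> l2_idx = 6
  bottom 5 bits -> offset = 3

Answer: 4 6 3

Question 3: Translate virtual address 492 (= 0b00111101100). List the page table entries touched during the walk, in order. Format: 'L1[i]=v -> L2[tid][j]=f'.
Answer: L1[1]=1 -> L2[1][7]=91

Derivation:
vaddr = 492 = 0b00111101100
Split: l1_idx=1, l2_idx=7, offset=12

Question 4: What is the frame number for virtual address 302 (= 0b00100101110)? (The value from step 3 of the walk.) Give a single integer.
vaddr = 302: l1_idx=1, l2_idx=1
L1[1] = 1; L2[1][1] = 33

Answer: 33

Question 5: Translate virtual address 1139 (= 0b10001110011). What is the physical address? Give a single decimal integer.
vaddr = 1139 = 0b10001110011
Split: l1_idx=4, l2_idx=3, offset=19
L1[4] = 3
L2[3][3] = 25
paddr = 25 * 32 + 19 = 819

Answer: 819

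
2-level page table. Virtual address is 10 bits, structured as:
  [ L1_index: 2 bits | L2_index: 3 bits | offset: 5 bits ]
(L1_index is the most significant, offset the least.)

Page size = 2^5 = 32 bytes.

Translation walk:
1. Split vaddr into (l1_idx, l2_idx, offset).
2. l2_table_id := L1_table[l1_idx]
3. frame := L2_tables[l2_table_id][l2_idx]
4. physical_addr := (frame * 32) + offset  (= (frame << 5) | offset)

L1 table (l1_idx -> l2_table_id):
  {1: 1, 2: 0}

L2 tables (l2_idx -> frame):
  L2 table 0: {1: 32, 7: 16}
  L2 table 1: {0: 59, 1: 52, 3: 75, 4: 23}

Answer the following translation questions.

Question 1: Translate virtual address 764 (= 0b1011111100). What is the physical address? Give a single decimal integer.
vaddr = 764 = 0b1011111100
Split: l1_idx=2, l2_idx=7, offset=28
L1[2] = 0
L2[0][7] = 16
paddr = 16 * 32 + 28 = 540

Answer: 540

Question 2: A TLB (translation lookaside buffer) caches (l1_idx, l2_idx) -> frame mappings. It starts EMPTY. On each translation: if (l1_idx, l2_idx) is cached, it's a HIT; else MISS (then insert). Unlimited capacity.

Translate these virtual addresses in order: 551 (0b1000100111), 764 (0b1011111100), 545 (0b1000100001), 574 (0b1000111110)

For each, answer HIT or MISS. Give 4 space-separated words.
Answer: MISS MISS HIT HIT

Derivation:
vaddr=551: (2,1) not in TLB -> MISS, insert
vaddr=764: (2,7) not in TLB -> MISS, insert
vaddr=545: (2,1) in TLB -> HIT
vaddr=574: (2,1) in TLB -> HIT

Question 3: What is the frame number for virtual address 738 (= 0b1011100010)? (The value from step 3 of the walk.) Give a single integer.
vaddr = 738: l1_idx=2, l2_idx=7
L1[2] = 0; L2[0][7] = 16

Answer: 16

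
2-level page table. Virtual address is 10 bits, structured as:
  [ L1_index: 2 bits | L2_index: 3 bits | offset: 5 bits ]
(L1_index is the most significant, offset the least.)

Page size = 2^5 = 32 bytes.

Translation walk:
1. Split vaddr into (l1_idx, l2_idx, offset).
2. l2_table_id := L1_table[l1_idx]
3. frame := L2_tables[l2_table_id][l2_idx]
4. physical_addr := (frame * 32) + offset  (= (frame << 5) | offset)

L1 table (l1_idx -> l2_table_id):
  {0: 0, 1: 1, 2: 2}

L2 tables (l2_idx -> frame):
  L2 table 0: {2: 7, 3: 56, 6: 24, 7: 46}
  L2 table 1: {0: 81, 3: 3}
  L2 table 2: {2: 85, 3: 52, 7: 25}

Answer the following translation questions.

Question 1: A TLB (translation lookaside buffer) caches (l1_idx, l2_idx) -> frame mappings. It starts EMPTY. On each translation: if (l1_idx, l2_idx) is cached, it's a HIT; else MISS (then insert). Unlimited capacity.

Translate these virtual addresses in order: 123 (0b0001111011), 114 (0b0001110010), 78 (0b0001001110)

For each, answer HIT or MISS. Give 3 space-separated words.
vaddr=123: (0,3) not in TLB -> MISS, insert
vaddr=114: (0,3) in TLB -> HIT
vaddr=78: (0,2) not in TLB -> MISS, insert

Answer: MISS HIT MISS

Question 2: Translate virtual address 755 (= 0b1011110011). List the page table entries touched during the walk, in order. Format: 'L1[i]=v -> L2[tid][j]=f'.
Answer: L1[2]=2 -> L2[2][7]=25

Derivation:
vaddr = 755 = 0b1011110011
Split: l1_idx=2, l2_idx=7, offset=19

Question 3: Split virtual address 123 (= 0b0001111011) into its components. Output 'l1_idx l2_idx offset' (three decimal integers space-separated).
Answer: 0 3 27

Derivation:
vaddr = 123 = 0b0001111011
  top 2 bits -> l1_idx = 0
  next 3 bits -> l2_idx = 3
  bottom 5 bits -> offset = 27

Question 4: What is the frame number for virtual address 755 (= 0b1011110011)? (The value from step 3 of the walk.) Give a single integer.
Answer: 25

Derivation:
vaddr = 755: l1_idx=2, l2_idx=7
L1[2] = 2; L2[2][7] = 25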